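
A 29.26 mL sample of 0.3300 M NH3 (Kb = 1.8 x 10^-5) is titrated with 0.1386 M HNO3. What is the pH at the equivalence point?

5.13

n(NH3) = 0.3300 x 0.02926 = 0.009656 mol; V(HNO3) at equivalence = 0.009656/0.1386 = 0.06967 L.
At equivalence the base is fully converted to NH4+; total volume = 0.09893 L, so [NH4+] = 0.009656/0.09893 = 0.09761 M.
Ka(NH4+) = Kw/Kb = 1.0e-14 / 1.8 x 10^-5 = 5.56e-10.
[H^+] = sqrt(Ka x [NH4+]) = sqrt(5.56e-10 x 0.09761) = 7.36e-6 M.
pH = -log(7.36e-6) = 5.13.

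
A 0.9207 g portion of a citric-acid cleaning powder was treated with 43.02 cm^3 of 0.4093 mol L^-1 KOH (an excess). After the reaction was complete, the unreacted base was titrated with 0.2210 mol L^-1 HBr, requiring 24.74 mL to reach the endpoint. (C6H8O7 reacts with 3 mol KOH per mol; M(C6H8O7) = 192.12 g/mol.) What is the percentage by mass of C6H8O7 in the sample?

Total n(KOH) added = 0.4093 x 0.04302 = 0.01761 mol.
n(HBr) used = 0.2210 x 0.02474 = 0.005468 mol, which equals the excess n(KOH).
So n(KOH) consumed by the sample = 0.01761 - 0.005468 = 0.01214 mol.
n(C6H8O7) = 0.01214 / 3 = 0.004047 mol.
mass C6H8O7 = 0.004047 x 192.12 = 0.7775 g, so %C6H8O7 = 0.7775/0.9207 x 100 = 84.4%.

84.4%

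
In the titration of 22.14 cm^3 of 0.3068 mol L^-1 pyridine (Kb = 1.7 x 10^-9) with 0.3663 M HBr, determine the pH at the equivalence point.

3.00

n(C5H5N) = 0.3068 x 0.02214 = 0.006793 mol; V(HBr) at equivalence = 0.006793/0.3663 = 0.01854 L.
At equivalence the base is fully converted to C5H5NH+; total volume = 0.04068 L, so [C5H5NH+] = 0.006793/0.04068 = 0.1670 M.
Ka(C5H5NH+) = Kw/Kb = 1.0e-14 / 1.7 x 10^-9 = 5.88e-6.
[H^+] = sqrt(Ka x [C5H5NH+]) = sqrt(5.88e-6 x 0.1670) = 0.000991 M.
pH = -log(0.000991) = 3.00.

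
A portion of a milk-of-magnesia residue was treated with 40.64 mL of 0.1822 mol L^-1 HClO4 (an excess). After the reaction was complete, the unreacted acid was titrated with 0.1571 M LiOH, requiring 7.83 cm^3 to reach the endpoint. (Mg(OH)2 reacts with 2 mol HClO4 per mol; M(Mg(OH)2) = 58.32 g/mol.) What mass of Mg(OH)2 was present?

0.180 g

Total n(HClO4) added = 0.1822 x 0.04064 = 0.007405 mol.
n(LiOH) used = 0.1571 x 0.007830 = 0.001230 mol, which equals the excess n(HClO4).
So n(HClO4) consumed by the sample = 0.007405 - 0.001230 = 0.006175 mol.
n(Mg(OH)2) = 0.006175 / 2 = 0.003087 mol.
mass = 0.003087 mol x 58.32 g/mol = 0.180 g.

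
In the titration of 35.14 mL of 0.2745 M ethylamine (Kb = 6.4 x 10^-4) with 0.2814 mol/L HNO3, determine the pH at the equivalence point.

5.83

n(C2H5NH2) = 0.2745 x 0.03514 = 0.009646 mol; V(HNO3) at equivalence = 0.009646/0.2814 = 0.03428 L.
At equivalence the base is fully converted to C2H5NH3+; total volume = 0.06942 L, so [C2H5NH3+] = 0.009646/0.06942 = 0.1390 M.
Ka(C2H5NH3+) = Kw/Kb = 1.0e-14 / 6.4 x 10^-4 = 1.56e-11.
[H^+] = sqrt(Ka x [C2H5NH3+]) = sqrt(1.56e-11 x 0.1390) = 1.47e-6 M.
pH = -log(1.47e-6) = 5.83.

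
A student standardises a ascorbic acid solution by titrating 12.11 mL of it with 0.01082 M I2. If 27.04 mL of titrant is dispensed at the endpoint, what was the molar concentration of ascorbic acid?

0.0242 M

n(I2) = 0.01082 x 0.02704 = 0.0002926 mol.
From the balanced equation, 1 mol I2 reacts with 1 mol ascorbic acid, so n(ascorbic acid) = 0.0002926 x 1/1 = 0.0002926 mol.
[ascorbic acid] = 0.0002926 / 0.01211 L = 0.0242 M.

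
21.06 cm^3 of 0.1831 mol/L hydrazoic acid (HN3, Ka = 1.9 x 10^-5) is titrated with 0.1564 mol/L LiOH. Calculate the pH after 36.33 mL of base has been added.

12.50

n(acid) = 0.1831 x 0.02106 = 0.003856 mol; n(LiOH) added = 0.1564 x 0.03633 = 0.005682 mol.
Base is in excess by 0.005682 - 0.003856 = 0.001826 mol in a total volume of 0.05739 L.
[OH^-] = 0.001826/0.05739 = 0.03182 M, so pOH = 1.50 and pH = 14.00 - 1.50 = 12.50.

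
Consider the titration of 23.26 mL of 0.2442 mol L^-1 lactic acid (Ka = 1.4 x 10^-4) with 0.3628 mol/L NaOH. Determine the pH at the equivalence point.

n(HC3H5O3) = 0.2442 x 0.02326 = 0.005680 mol; V(NaOH) at equivalence = 0.005680/0.3628 = 0.01566 L.
At equivalence all the acid is converted to C3H5O3-; total volume = 0.02326 + 0.01566 = 0.03892 L, so [C3H5O3-] = 0.005680/0.03892 = 0.1460 M.
Kb = Kw/Ka = 1.0e-14 / 1.4 x 10^-4 = 7.14e-11.
[OH^-] = sqrt(Kb x [C3H5O3-]) = sqrt(7.14e-11 x 0.1460) = 3.23e-6 M.
pOH = 5.49, so pH = 14.00 - 5.49 = 8.51.

8.51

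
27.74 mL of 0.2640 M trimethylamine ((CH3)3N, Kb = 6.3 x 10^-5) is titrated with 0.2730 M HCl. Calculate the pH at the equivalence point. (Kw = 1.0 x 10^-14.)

5.34

n((CH3)3N) = 0.2640 x 0.02774 = 0.007323 mol; V(HCl) at equivalence = 0.007323/0.2730 = 0.02683 L.
At equivalence the base is fully converted to (CH3)3NH+; total volume = 0.05457 L, so [(CH3)3NH+] = 0.007323/0.05457 = 0.1342 M.
Ka((CH3)3NH+) = Kw/Kb = 1.0e-14 / 6.3 x 10^-5 = 1.59e-10.
[H^+] = sqrt(Ka x [(CH3)3NH+]) = sqrt(1.59e-10 x 0.1342) = 4.62e-6 M.
pH = -log(4.62e-6) = 5.34.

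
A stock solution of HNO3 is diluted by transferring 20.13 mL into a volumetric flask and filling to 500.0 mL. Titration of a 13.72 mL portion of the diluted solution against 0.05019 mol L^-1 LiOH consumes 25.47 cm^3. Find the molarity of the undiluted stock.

n(LiOH) = 0.05019 x 0.02547 = 0.001278 mol.
n(HNO3) in the aliquot = 0.001278 mol.
[diluted HNO3] = 0.001278 / 0.01372 = 0.09317 M.
Dilution factor = 500.0/20.13 = 24.84, so [stock] = 0.09317 x 24.84 = 2.31 M.

2.31 M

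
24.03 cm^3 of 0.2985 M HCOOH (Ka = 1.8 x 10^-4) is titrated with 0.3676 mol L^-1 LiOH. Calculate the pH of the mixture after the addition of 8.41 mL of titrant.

Initial n(HCOOH) = 0.2985 x 0.02403 = 0.007173 mol.
n(LiOH) added = 0.3676 x 0.008410 = 0.003092 mol, converting that many moles of HCOOH to HCOO-.
Remaining n(HCOOH) = 0.004081 mol; n(HCOO-) = 0.003092 mol.
By Henderson-Hasselbalch, pH = pKa + log([A^-]/[HA]) = 3.74 + log(0.003092/0.004081) = 3.74 + (-0.12) = 3.62.

3.62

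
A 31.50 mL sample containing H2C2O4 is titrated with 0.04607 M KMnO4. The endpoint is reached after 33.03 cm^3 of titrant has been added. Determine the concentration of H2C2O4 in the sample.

n(KMnO4) = 0.04607 x 0.03303 = 0.001522 mol.
From the balanced equation, 2 mol KMnO4 reacts with 5 mol H2C2O4, so n(H2C2O4) = 0.001522 x 5/2 = 0.003804 mol.
[H2C2O4] = 0.003804 / 0.03150 L = 0.121 M.

0.121 M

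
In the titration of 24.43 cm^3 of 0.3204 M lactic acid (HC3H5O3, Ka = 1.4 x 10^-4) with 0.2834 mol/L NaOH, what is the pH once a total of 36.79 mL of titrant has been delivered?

n(acid) = 0.3204 x 0.02443 = 0.007827 mol; n(NaOH) added = 0.2834 x 0.03679 = 0.01043 mol.
Base is in excess by 0.01043 - 0.007827 = 0.002599 mol in a total volume of 0.06122 L.
[OH^-] = 0.002599/0.06122 = 0.04245 M, so pOH = 1.37 and pH = 14.00 - 1.37 = 12.63.

12.63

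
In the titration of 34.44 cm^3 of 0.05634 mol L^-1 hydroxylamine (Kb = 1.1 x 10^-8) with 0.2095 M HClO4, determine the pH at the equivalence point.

3.70

n(NH2OH) = 0.05634 x 0.03444 = 0.001940 mol; V(HClO4) at equivalence = 0.001940/0.2095 = 0.009262 L.
At equivalence the base is fully converted to NH3OH+; total volume = 0.04370 L, so [NH3OH+] = 0.001940/0.04370 = 0.04440 M.
Ka(NH3OH+) = Kw/Kb = 1.0e-14 / 1.1 x 10^-8 = 9.09e-7.
[H^+] = sqrt(Ka x [NH3OH+]) = sqrt(9.09e-7 x 0.04440) = 0.000201 M.
pH = -log(0.000201) = 3.70.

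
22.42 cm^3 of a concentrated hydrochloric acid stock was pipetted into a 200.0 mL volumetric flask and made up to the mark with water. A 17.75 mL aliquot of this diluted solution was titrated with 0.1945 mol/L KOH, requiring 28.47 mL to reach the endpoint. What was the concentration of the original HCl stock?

2.78 M

n(KOH) = 0.1945 x 0.02847 = 0.005537 mol.
n(HCl) in the aliquot = 0.005537 mol.
[diluted HCl] = 0.005537 / 0.01775 = 0.3120 M.
Dilution factor = 200.0/22.42 = 8.921, so [stock] = 0.3120 x 8.921 = 2.78 M.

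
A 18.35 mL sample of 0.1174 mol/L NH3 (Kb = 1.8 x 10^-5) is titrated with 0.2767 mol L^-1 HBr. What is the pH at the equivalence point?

n(NH3) = 0.1174 x 0.01835 = 0.002154 mol; V(HBr) at equivalence = 0.002154/0.2767 = 0.007786 L.
At equivalence the base is fully converted to NH4+; total volume = 0.02614 L, so [NH4+] = 0.002154/0.02614 = 0.08243 M.
Ka(NH4+) = Kw/Kb = 1.0e-14 / 1.8 x 10^-5 = 5.56e-10.
[H^+] = sqrt(Ka x [NH4+]) = sqrt(5.56e-10 x 0.08243) = 6.77e-6 M.
pH = -log(6.77e-6) = 5.17.

5.17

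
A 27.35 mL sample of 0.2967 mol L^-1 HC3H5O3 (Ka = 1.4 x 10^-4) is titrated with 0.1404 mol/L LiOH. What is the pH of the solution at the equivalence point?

n(HC3H5O3) = 0.2967 x 0.02735 = 0.008115 mol; V(LiOH) at equivalence = 0.008115/0.1404 = 0.05780 L.
At equivalence all the acid is converted to C3H5O3-; total volume = 0.02735 + 0.05780 = 0.08515 L, so [C3H5O3-] = 0.008115/0.08515 = 0.09530 M.
Kb = Kw/Ka = 1.0e-14 / 1.4 x 10^-4 = 7.14e-11.
[OH^-] = sqrt(Kb x [C3H5O3-]) = sqrt(7.14e-11 x 0.09530) = 2.61e-6 M.
pOH = 5.58, so pH = 14.00 - 5.58 = 8.42.

8.42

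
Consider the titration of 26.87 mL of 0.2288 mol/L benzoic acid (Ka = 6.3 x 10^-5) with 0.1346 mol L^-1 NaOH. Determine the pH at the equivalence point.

n(C6H5COOH) = 0.2288 x 0.02687 = 0.006148 mol; V(NaOH) at equivalence = 0.006148/0.1346 = 0.04568 L.
At equivalence all the acid is converted to C6H5COO-; total volume = 0.02687 + 0.04568 = 0.07255 L, so [C6H5COO-] = 0.006148/0.07255 = 0.08475 M.
Kb = Kw/Ka = 1.0e-14 / 6.3 x 10^-5 = 1.59e-10.
[OH^-] = sqrt(Kb x [C6H5COO-]) = sqrt(1.59e-10 x 0.08475) = 3.67e-6 M.
pOH = 5.44, so pH = 14.00 - 5.44 = 8.56.

8.56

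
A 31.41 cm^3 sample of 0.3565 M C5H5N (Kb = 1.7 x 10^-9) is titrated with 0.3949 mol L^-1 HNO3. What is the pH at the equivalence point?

n(C5H5N) = 0.3565 x 0.03141 = 0.01120 mol; V(HNO3) at equivalence = 0.01120/0.3949 = 0.02836 L.
At equivalence the base is fully converted to C5H5NH+; total volume = 0.05977 L, so [C5H5NH+] = 0.01120/0.05977 = 0.1874 M.
Ka(C5H5NH+) = Kw/Kb = 1.0e-14 / 1.7 x 10^-9 = 5.88e-6.
[H^+] = sqrt(Ka x [C5H5NH+]) = sqrt(5.88e-6 x 0.1874) = 0.00105 M.
pH = -log(0.00105) = 2.98.

2.98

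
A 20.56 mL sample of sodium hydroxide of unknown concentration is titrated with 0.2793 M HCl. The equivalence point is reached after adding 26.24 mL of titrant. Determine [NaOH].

0.356 M

n(HCl) delivered = 0.2793 x 0.02624 = 0.007329 mol.
For a 1:1 reaction, n(NaOH) = 0.007329 mol.
[NaOH] = 0.007329 mol / 0.02056 L = 0.356 M.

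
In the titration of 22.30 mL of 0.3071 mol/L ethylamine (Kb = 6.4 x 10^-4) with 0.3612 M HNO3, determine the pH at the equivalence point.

5.79

n(C2H5NH2) = 0.3071 x 0.02230 = 0.006848 mol; V(HNO3) at equivalence = 0.006848/0.3612 = 0.01896 L.
At equivalence the base is fully converted to C2H5NH3+; total volume = 0.04126 L, so [C2H5NH3+] = 0.006848/0.04126 = 0.1660 M.
Ka(C2H5NH3+) = Kw/Kb = 1.0e-14 / 6.4 x 10^-4 = 1.56e-11.
[H^+] = sqrt(Ka x [C2H5NH3+]) = sqrt(1.56e-11 x 0.1660) = 1.61e-6 M.
pH = -log(1.61e-6) = 5.79.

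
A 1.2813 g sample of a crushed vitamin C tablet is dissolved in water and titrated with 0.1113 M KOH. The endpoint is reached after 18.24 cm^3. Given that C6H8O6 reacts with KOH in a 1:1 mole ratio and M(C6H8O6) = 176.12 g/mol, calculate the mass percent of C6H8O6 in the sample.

n(KOH) = 0.1113 x 0.01824 = 0.002030 mol.
n(C6H8O6) = 0.002030 / 1 = 0.002030 mol.
mass of C6H8O6 = 0.002030 x 176.12 = 0.3575 g.
% purity = 0.3575 / 1.2813 x 100 = 27.9%.

27.9%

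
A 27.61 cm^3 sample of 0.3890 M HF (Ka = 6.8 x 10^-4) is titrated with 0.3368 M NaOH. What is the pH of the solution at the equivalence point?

n(HF) = 0.3890 x 0.02761 = 0.01074 mol; V(NaOH) at equivalence = 0.01074/0.3368 = 0.03189 L.
At equivalence all the acid is converted to F-; total volume = 0.02761 + 0.03189 = 0.05950 L, so [F-] = 0.01074/0.05950 = 0.1805 M.
Kb = Kw/Ka = 1.0e-14 / 6.8 x 10^-4 = 1.47e-11.
[OH^-] = sqrt(Kb x [F-]) = sqrt(1.47e-11 x 0.1805) = 1.63e-6 M.
pOH = 5.79, so pH = 14.00 - 5.79 = 8.21.

8.21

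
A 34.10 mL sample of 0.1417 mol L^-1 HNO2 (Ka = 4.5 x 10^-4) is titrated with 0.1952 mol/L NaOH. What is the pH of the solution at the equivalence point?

n(HNO2) = 0.1417 x 0.03410 = 0.004832 mol; V(NaOH) at equivalence = 0.004832/0.1952 = 0.02475 L.
At equivalence all the acid is converted to NO2-; total volume = 0.03410 + 0.02475 = 0.05885 L, so [NO2-] = 0.004832/0.05885 = 0.08210 M.
Kb = Kw/Ka = 1.0e-14 / 4.5 x 10^-4 = 2.22e-11.
[OH^-] = sqrt(Kb x [NO2-]) = sqrt(2.22e-11 x 0.08210) = 1.35e-6 M.
pOH = 5.87, so pH = 14.00 - 5.87 = 8.13.

8.13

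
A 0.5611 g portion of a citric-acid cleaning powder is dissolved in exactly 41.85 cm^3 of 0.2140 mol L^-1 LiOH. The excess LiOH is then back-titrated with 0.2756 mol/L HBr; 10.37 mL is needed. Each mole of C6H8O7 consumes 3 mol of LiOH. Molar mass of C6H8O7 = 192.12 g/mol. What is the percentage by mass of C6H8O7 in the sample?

69.6%

Total n(LiOH) added = 0.2140 x 0.04185 = 0.008956 mol.
n(HBr) used = 0.2756 x 0.01037 = 0.002858 mol, which equals the excess n(LiOH).
So n(LiOH) consumed by the sample = 0.008956 - 0.002858 = 0.006098 mol.
n(C6H8O7) = 0.006098 / 3 = 0.002033 mol.
mass C6H8O7 = 0.002033 x 192.12 = 0.3905 g, so %C6H8O7 = 0.3905/0.5611 x 100 = 69.6%.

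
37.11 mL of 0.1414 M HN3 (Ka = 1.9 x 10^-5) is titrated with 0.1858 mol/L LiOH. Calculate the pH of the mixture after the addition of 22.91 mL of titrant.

Initial n(HN3) = 0.1414 x 0.03711 = 0.005247 mol.
n(LiOH) added = 0.1858 x 0.02291 = 0.004257 mol, converting that many moles of HN3 to N3-.
Remaining n(HN3) = 0.0009907 mol; n(N3-) = 0.004257 mol.
By Henderson-Hasselbalch, pH = pKa + log([A^-]/[HA]) = 4.72 + log(0.004257/0.0009907) = 4.72 + (+0.63) = 5.35.

5.35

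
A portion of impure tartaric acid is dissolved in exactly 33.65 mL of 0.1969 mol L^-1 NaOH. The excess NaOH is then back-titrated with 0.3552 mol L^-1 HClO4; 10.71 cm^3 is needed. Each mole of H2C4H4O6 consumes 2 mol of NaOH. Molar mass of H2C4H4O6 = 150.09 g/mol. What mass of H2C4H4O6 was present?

0.212 g

Total n(NaOH) added = 0.1969 x 0.03365 = 0.006626 mol.
n(HClO4) used = 0.3552 x 0.01071 = 0.003804 mol, which equals the excess n(NaOH).
So n(NaOH) consumed by the sample = 0.006626 - 0.003804 = 0.002821 mol.
n(H2C4H4O6) = 0.002821 / 2 = 0.001411 mol.
mass = 0.001411 mol x 150.09 g/mol = 0.212 g.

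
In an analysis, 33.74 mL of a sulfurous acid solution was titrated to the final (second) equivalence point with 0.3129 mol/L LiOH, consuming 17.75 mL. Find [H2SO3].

0.0823 M

n(LiOH) = 0.3129 x 0.01775 = 0.005554 mol.
At the final (second) equivalence point, 2 mol OH^- react per mol H2SO3, so n(H2SO3) = 0.005554 / 2 = 0.002777 mol.
[H2SO3] = 0.002777 / 0.03374 L = 0.0823 M.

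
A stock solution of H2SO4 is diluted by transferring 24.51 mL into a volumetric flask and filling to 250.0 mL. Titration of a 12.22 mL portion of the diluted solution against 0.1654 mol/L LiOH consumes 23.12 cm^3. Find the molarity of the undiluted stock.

1.60 M

n(LiOH) = 0.1654 x 0.02312 = 0.003824 mol.
n(H2SO4) in the aliquot = 0.003824 x 1/2 = 0.001912 mol.
[diluted H2SO4] = 0.001912 / 0.01222 = 0.1565 M.
Dilution factor = 250.0/24.51 = 10.20, so [stock] = 0.1565 x 10.20 = 1.60 M.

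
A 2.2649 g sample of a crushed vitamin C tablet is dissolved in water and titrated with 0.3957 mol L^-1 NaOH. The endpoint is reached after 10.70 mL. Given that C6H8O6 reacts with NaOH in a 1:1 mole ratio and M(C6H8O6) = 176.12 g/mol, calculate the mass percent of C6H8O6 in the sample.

32.9%

n(NaOH) = 0.3957 x 0.01070 = 0.004234 mol.
n(C6H8O6) = 0.004234 / 1 = 0.004234 mol.
mass of C6H8O6 = 0.004234 x 176.12 = 0.7457 g.
% purity = 0.7457 / 2.2649 x 100 = 32.9%.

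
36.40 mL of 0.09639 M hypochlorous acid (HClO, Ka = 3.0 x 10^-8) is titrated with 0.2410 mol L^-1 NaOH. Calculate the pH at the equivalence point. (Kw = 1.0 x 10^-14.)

n(HClO) = 0.09639 x 0.03640 = 0.003509 mol; V(NaOH) at equivalence = 0.003509/0.2410 = 0.01456 L.
At equivalence all the acid is converted to ClO-; total volume = 0.03640 + 0.01456 = 0.05096 L, so [ClO-] = 0.003509/0.05096 = 0.06885 M.
Kb = Kw/Ka = 1.0e-14 / 3.0 x 10^-8 = 3.33e-7.
[OH^-] = sqrt(Kb x [ClO-]) = sqrt(3.33e-7 x 0.06885) = 0.000151 M.
pOH = 3.82, so pH = 14.00 - 3.82 = 10.18.

10.18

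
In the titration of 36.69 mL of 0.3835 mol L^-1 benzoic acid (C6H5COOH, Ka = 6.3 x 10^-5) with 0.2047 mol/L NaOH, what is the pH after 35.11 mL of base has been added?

Initial n(C6H5COOH) = 0.3835 x 0.03669 = 0.01407 mol.
n(NaOH) added = 0.2047 x 0.03511 = 0.007187 mol, converting that many moles of C6H5COOH to C6H5COO-.
Remaining n(C6H5COOH) = 0.006884 mol; n(C6H5COO-) = 0.007187 mol.
By Henderson-Hasselbalch, pH = pKa + log([A^-]/[HA]) = 4.20 + log(0.007187/0.006884) = 4.20 + (+0.02) = 4.22.

4.22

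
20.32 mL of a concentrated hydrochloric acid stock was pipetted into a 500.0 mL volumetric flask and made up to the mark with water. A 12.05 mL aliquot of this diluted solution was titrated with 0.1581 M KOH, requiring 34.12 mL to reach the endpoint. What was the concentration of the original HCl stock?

11.0 M

n(KOH) = 0.1581 x 0.03412 = 0.005394 mol.
n(HCl) in the aliquot = 0.005394 mol.
[diluted HCl] = 0.005394 / 0.01205 = 0.4477 M.
Dilution factor = 500.0/20.32 = 24.61, so [stock] = 0.4477 x 24.61 = 11.0 M.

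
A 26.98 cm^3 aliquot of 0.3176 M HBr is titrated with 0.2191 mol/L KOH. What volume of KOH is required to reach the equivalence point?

39.1 mL

n(HBr) = 0.3176 mol/L x 0.02698 L = 0.008569 mol.
At equivalence n(KOH) = n(HBr) = 0.008569 mol.
V(KOH) = 0.008569 / 0.2191 = 0.03911 L = 39.1 mL.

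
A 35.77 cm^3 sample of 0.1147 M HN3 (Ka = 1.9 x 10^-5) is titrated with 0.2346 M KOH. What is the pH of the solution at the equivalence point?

8.80

n(HN3) = 0.1147 x 0.03577 = 0.004103 mol; V(KOH) at equivalence = 0.004103/0.2346 = 0.01749 L.
At equivalence all the acid is converted to N3-; total volume = 0.03577 + 0.01749 = 0.05326 L, so [N3-] = 0.004103/0.05326 = 0.07704 M.
Kb = Kw/Ka = 1.0e-14 / 1.9 x 10^-5 = 5.26e-10.
[OH^-] = sqrt(Kb x [N3-]) = sqrt(5.26e-10 x 0.07704) = 6.37e-6 M.
pOH = 5.20, so pH = 14.00 - 5.20 = 8.80.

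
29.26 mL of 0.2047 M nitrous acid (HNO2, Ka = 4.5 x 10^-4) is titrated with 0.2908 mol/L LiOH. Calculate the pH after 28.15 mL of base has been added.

12.58

n(acid) = 0.2047 x 0.02926 = 0.005990 mol; n(LiOH) added = 0.2908 x 0.02815 = 0.008186 mol.
Base is in excess by 0.008186 - 0.005990 = 0.002196 mol in a total volume of 0.05741 L.
[OH^-] = 0.002196/0.05741 = 0.03826 M, so pOH = 1.42 and pH = 14.00 - 1.42 = 12.58.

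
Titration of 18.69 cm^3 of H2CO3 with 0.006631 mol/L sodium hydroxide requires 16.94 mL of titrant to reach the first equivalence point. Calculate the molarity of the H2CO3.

n(NaOH) = 0.006631 x 0.01694 = 0.0001123 mol.
At the first equivalence point, 1 mol OH^- react per mol H2CO3, so n(H2CO3) = 0.0001123 / 1 = 0.0001123 mol.
[H2CO3] = 0.0001123 / 0.01869 L = 0.00601 M.

0.00601 M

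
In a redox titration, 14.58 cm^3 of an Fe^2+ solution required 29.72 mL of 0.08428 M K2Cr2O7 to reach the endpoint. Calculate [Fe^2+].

n(K2Cr2O7) = 0.08428 x 0.02972 = 0.002505 mol.
From the balanced equation, 1 mol K2Cr2O7 reacts with 6 mol Fe^2+, so n(Fe^2+) = 0.002505 x 6/1 = 0.01503 mol.
[Fe^2+] = 0.01503 / 0.01458 L = 1.03 M.

1.03 M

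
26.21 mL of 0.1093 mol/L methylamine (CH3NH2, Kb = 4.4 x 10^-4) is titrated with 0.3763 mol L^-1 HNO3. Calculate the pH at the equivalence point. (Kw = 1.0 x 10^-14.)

n(CH3NH2) = 0.1093 x 0.02621 = 0.002865 mol; V(HNO3) at equivalence = 0.002865/0.3763 = 0.007613 L.
At equivalence the base is fully converted to CH3NH3+; total volume = 0.03382 L, so [CH3NH3+] = 0.002865/0.03382 = 0.08470 M.
Ka(CH3NH3+) = Kw/Kb = 1.0e-14 / 4.4 x 10^-4 = 2.27e-11.
[H^+] = sqrt(Ka x [CH3NH3+]) = sqrt(2.27e-11 x 0.08470) = 1.39e-6 M.
pH = -log(1.39e-6) = 5.86.

5.86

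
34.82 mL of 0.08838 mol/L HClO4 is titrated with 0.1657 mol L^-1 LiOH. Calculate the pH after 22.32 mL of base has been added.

12.04

n(acid) = 0.08838 x 0.03482 = 0.003077 mol; n(LiOH) added = 0.1657 x 0.02232 = 0.003698 mol.
Base is in excess by 0.003698 - 0.003077 = 0.0006210 mol in a total volume of 0.05714 L.
[OH^-] = 0.0006210/0.05714 = 0.01087 M, so pOH = 1.96 and pH = 14.00 - 1.96 = 12.04.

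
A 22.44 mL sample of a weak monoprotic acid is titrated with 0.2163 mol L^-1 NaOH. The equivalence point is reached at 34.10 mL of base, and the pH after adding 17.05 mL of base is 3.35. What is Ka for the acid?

17.05 mL is half of the equivalence volume, so this is the half-equivalence point where [HA] = [A^-].
At half-equivalence pH = pKa, so pKa = 3.35.
Ka = 10^(-3.35) = 4.5 x 10^-4.

4.5 x 10^-4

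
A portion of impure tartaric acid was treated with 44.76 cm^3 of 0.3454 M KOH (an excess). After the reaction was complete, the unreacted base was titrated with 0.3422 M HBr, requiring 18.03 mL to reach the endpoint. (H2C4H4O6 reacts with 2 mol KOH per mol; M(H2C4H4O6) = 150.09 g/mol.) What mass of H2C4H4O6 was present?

0.697 g

Total n(KOH) added = 0.3454 x 0.04476 = 0.01546 mol.
n(HBr) used = 0.3422 x 0.01803 = 0.006170 mol, which equals the excess n(KOH).
So n(KOH) consumed by the sample = 0.01546 - 0.006170 = 0.009290 mol.
n(H2C4H4O6) = 0.009290 / 2 = 0.004645 mol.
mass = 0.004645 mol x 150.09 g/mol = 0.697 g.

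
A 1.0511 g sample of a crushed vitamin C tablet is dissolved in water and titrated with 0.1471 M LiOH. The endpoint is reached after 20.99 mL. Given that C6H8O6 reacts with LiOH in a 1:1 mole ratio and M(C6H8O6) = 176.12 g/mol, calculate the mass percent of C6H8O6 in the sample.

51.7%

n(LiOH) = 0.1471 x 0.02099 = 0.003088 mol.
n(C6H8O6) = 0.003088 / 1 = 0.003088 mol.
mass of C6H8O6 = 0.003088 x 176.12 = 0.5438 g.
% purity = 0.5438 / 1.0511 x 100 = 51.7%.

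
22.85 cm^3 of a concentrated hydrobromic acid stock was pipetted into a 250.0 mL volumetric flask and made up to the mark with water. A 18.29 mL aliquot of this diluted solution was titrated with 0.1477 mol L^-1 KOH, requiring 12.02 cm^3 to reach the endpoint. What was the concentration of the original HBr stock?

n(KOH) = 0.1477 x 0.01202 = 0.001775 mol.
n(HBr) in the aliquot = 0.001775 mol.
[diluted HBr] = 0.001775 / 0.01829 = 0.09707 M.
Dilution factor = 250.0/22.85 = 10.94, so [stock] = 0.09707 x 10.94 = 1.06 M.

1.06 M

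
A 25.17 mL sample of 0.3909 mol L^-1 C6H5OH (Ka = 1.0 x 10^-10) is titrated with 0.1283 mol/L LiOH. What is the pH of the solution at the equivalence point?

11.49

n(C6H5OH) = 0.3909 x 0.02517 = 0.009839 mol; V(LiOH) at equivalence = 0.009839/0.1283 = 0.07669 L.
At equivalence all the acid is converted to C6H5O-; total volume = 0.02517 + 0.07669 = 0.1019 L, so [C6H5O-] = 0.009839/0.1019 = 0.09660 M.
Kb = Kw/Ka = 1.0e-14 / 1.0 x 10^-10 = 0.000100.
[OH^-] = sqrt(Kb x [C6H5O-]) = sqrt(0.000100 x 0.09660) = 0.00311 M.
pOH = 2.51, so pH = 14.00 - 2.51 = 11.49.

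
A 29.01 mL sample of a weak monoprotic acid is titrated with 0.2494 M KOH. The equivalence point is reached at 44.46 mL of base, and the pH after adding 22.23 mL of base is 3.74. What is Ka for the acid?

22.23 mL is half of the equivalence volume, so this is the half-equivalence point where [HA] = [A^-].
At half-equivalence pH = pKa, so pKa = 3.74.
Ka = 10^(-3.74) = 1.8 x 10^-4.

1.8 x 10^-4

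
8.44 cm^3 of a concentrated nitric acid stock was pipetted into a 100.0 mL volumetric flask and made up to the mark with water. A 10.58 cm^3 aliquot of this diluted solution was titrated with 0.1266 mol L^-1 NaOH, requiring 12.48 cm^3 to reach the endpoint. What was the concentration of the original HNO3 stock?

n(NaOH) = 0.1266 x 0.01248 = 0.001580 mol.
n(HNO3) in the aliquot = 0.001580 mol.
[diluted HNO3] = 0.001580 / 0.01058 = 0.1493 M.
Dilution factor = 100.0/8.440 = 11.85, so [stock] = 0.1493 x 11.85 = 1.77 M.

1.77 M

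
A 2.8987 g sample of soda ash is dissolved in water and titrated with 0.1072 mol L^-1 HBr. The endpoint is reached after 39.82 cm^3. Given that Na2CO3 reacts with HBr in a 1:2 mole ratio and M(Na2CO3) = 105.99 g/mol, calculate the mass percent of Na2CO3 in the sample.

n(HBr) = 0.1072 x 0.03982 = 0.004269 mol.
n(Na2CO3) = 0.004269 / 2 = 0.002134 mol.
mass of Na2CO3 = 0.002134 x 105.99 = 0.2262 g.
% purity = 0.2262 / 2.8987 x 100 = 7.80%.

7.80%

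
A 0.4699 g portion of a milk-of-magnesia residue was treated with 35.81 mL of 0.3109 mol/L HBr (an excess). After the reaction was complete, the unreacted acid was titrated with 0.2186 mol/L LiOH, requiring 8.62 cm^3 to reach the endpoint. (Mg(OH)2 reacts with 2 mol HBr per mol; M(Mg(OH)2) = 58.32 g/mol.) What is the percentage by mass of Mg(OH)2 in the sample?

57.4%

Total n(HBr) added = 0.3109 x 0.03581 = 0.01113 mol.
n(LiOH) used = 0.2186 x 0.008620 = 0.001884 mol, which equals the excess n(HBr).
So n(HBr) consumed by the sample = 0.01113 - 0.001884 = 0.009249 mol.
n(Mg(OH)2) = 0.009249 / 2 = 0.004624 mol.
mass Mg(OH)2 = 0.004624 x 58.32 = 0.2697 g, so %Mg(OH)2 = 0.2697/0.4699 x 100 = 57.4%.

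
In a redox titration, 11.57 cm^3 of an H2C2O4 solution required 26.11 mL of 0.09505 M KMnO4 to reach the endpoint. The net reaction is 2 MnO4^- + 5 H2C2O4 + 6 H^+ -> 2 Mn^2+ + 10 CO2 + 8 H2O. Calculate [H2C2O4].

0.536 M

n(KMnO4) = 0.09505 x 0.02611 = 0.002482 mol.
From the balanced equation, 2 mol KMnO4 reacts with 5 mol H2C2O4, so n(H2C2O4) = 0.002482 x 5/2 = 0.006204 mol.
[H2C2O4] = 0.006204 / 0.01157 L = 0.536 M.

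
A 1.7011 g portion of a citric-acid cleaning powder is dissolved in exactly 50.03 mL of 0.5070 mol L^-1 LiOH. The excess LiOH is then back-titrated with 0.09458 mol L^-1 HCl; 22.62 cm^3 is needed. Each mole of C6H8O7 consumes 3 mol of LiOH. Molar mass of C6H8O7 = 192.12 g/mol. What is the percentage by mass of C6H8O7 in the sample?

Total n(LiOH) added = 0.5070 x 0.05003 = 0.02537 mol.
n(HCl) used = 0.09458 x 0.02262 = 0.002139 mol, which equals the excess n(LiOH).
So n(LiOH) consumed by the sample = 0.02537 - 0.002139 = 0.02323 mol.
n(C6H8O7) = 0.02323 / 3 = 0.007742 mol.
mass C6H8O7 = 0.007742 x 192.12 = 1.487 g, so %C6H8O7 = 1.487/1.7011 x 100 = 87.4%.

87.4%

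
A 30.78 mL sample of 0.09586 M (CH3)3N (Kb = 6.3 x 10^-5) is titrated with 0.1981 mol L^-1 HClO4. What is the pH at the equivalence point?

n((CH3)3N) = 0.09586 x 0.03078 = 0.002951 mol; V(HClO4) at equivalence = 0.002951/0.1981 = 0.01489 L.
At equivalence the base is fully converted to (CH3)3NH+; total volume = 0.04567 L, so [(CH3)3NH+] = 0.002951/0.04567 = 0.06460 M.
Ka((CH3)3NH+) = Kw/Kb = 1.0e-14 / 6.3 x 10^-5 = 1.59e-10.
[H^+] = sqrt(Ka x [(CH3)3NH+]) = sqrt(1.59e-10 x 0.06460) = 3.20e-6 M.
pH = -log(3.20e-6) = 5.49.

5.49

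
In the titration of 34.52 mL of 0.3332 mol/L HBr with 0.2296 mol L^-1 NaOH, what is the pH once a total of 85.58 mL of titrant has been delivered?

12.83

n(acid) = 0.3332 x 0.03452 = 0.01150 mol; n(NaOH) added = 0.2296 x 0.08558 = 0.01965 mol.
Base is in excess by 0.01965 - 0.01150 = 0.008147 mol in a total volume of 0.1201 L.
[OH^-] = 0.008147/0.1201 = 0.06784 M, so pOH = 1.17 and pH = 14.00 - 1.17 = 12.83.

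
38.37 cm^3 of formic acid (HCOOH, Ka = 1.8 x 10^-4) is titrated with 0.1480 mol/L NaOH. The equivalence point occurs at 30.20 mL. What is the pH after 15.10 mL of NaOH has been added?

3.74

15.10 mL is exactly half the equivalence volume (30.20/2), i.e. the half-equivalence point.
There, n(HA) = n(A^-), so pH = pKa = -log(1.8 x 10^-4) = 3.74.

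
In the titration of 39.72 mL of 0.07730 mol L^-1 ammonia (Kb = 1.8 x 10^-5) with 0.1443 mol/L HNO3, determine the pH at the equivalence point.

5.28

n(NH3) = 0.07730 x 0.03972 = 0.003070 mol; V(HNO3) at equivalence = 0.003070/0.1443 = 0.02128 L.
At equivalence the base is fully converted to NH4+; total volume = 0.06100 L, so [NH4+] = 0.003070/0.06100 = 0.05034 M.
Ka(NH4+) = Kw/Kb = 1.0e-14 / 1.8 x 10^-5 = 5.56e-10.
[H^+] = sqrt(Ka x [NH4+]) = sqrt(5.56e-10 x 0.05034) = 5.29e-6 M.
pH = -log(5.29e-6) = 5.28.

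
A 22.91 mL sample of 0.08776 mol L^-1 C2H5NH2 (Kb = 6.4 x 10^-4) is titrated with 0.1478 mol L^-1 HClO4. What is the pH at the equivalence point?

6.03

n(C2H5NH2) = 0.08776 x 0.02291 = 0.002011 mol; V(HClO4) at equivalence = 0.002011/0.1478 = 0.01360 L.
At equivalence the base is fully converted to C2H5NH3+; total volume = 0.03651 L, so [C2H5NH3+] = 0.002011/0.03651 = 0.05506 M.
Ka(C2H5NH3+) = Kw/Kb = 1.0e-14 / 6.4 x 10^-4 = 1.56e-11.
[H^+] = sqrt(Ka x [C2H5NH3+]) = sqrt(1.56e-11 x 0.05506) = 9.28e-7 M.
pH = -log(9.28e-7) = 6.03.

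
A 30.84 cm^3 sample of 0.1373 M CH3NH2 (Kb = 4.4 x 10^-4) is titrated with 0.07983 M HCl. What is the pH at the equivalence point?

5.97

n(CH3NH2) = 0.1373 x 0.03084 = 0.004234 mol; V(HCl) at equivalence = 0.004234/0.07983 = 0.05304 L.
At equivalence the base is fully converted to CH3NH3+; total volume = 0.08388 L, so [CH3NH3+] = 0.004234/0.08388 = 0.05048 M.
Ka(CH3NH3+) = Kw/Kb = 1.0e-14 / 4.4 x 10^-4 = 2.27e-11.
[H^+] = sqrt(Ka x [CH3NH3+]) = sqrt(2.27e-11 x 0.05048) = 1.07e-6 M.
pH = -log(1.07e-6) = 5.97.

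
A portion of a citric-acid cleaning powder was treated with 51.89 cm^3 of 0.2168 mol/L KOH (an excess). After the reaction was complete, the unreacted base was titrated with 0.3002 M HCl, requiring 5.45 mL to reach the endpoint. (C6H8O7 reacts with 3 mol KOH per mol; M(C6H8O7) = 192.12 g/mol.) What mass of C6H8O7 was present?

0.616 g

Total n(KOH) added = 0.2168 x 0.05189 = 0.01125 mol.
n(HCl) used = 0.3002 x 0.005450 = 0.001636 mol, which equals the excess n(KOH).
So n(KOH) consumed by the sample = 0.01125 - 0.001636 = 0.009614 mol.
n(C6H8O7) = 0.009614 / 3 = 0.003205 mol.
mass = 0.003205 mol x 192.12 g/mol = 0.616 g.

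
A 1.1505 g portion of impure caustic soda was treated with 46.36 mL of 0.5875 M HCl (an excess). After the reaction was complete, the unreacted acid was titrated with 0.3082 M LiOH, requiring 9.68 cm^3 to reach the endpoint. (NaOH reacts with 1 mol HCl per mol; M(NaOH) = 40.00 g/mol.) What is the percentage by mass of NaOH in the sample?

84.3%

Total n(HCl) added = 0.5875 x 0.04636 = 0.02724 mol.
n(LiOH) used = 0.3082 x 0.009680 = 0.002983 mol, which equals the excess n(HCl).
So n(HCl) consumed by the sample = 0.02724 - 0.002983 = 0.02425 mol.
n(NaOH) = 0.02425 / 1 = 0.02425 mol.
mass NaOH = 0.02425 x 40.00 = 0.9701 g, so %NaOH = 0.9701/1.1505 x 100 = 84.3%.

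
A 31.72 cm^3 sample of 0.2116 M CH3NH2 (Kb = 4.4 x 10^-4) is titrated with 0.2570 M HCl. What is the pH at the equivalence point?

n(CH3NH2) = 0.2116 x 0.03172 = 0.006712 mol; V(HCl) at equivalence = 0.006712/0.2570 = 0.02612 L.
At equivalence the base is fully converted to CH3NH3+; total volume = 0.05784 L, so [CH3NH3+] = 0.006712/0.05784 = 0.1161 M.
Ka(CH3NH3+) = Kw/Kb = 1.0e-14 / 4.4 x 10^-4 = 2.27e-11.
[H^+] = sqrt(Ka x [CH3NH3+]) = sqrt(2.27e-11 x 0.1161) = 1.62e-6 M.
pH = -log(1.62e-6) = 5.79.

5.79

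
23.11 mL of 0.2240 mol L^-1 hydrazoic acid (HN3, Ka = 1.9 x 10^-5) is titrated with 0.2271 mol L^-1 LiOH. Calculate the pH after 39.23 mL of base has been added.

n(acid) = 0.2240 x 0.02311 = 0.005177 mol; n(LiOH) added = 0.2271 x 0.03923 = 0.008909 mol.
Base is in excess by 0.008909 - 0.005177 = 0.003732 mol in a total volume of 0.06234 L.
[OH^-] = 0.003732/0.06234 = 0.05987 M, so pOH = 1.22 and pH = 14.00 - 1.22 = 12.78.

12.78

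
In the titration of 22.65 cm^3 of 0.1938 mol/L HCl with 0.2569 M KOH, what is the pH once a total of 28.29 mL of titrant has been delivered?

12.75

n(acid) = 0.1938 x 0.02265 = 0.004390 mol; n(KOH) added = 0.2569 x 0.02829 = 0.007268 mol.
Base is in excess by 0.007268 - 0.004390 = 0.002878 mol in a total volume of 0.05094 L.
[OH^-] = 0.002878/0.05094 = 0.05650 M, so pOH = 1.25 and pH = 14.00 - 1.25 = 12.75.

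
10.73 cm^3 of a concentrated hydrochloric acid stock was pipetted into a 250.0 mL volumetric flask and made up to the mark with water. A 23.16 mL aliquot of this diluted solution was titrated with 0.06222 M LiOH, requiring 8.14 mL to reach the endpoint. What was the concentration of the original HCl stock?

0.510 M

n(LiOH) = 0.06222 x 0.008140 = 0.0005065 mol.
n(HCl) in the aliquot = 0.0005065 mol.
[diluted HCl] = 0.0005065 / 0.02316 = 0.02187 M.
Dilution factor = 250.0/10.73 = 23.30, so [stock] = 0.02187 x 23.30 = 0.510 M.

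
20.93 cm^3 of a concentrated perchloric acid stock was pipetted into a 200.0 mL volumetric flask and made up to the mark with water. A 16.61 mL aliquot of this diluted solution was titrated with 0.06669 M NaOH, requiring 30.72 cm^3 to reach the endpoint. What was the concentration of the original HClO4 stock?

1.18 M

n(NaOH) = 0.06669 x 0.03072 = 0.002049 mol.
n(HClO4) in the aliquot = 0.002049 mol.
[diluted HClO4] = 0.002049 / 0.01661 = 0.1233 M.
Dilution factor = 200.0/20.93 = 9.556, so [stock] = 0.1233 x 9.556 = 1.18 M.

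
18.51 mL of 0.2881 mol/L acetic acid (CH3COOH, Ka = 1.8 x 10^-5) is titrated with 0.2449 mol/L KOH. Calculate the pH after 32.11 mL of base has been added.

12.70

n(acid) = 0.2881 x 0.01851 = 0.005333 mol; n(KOH) added = 0.2449 x 0.03211 = 0.007864 mol.
Base is in excess by 0.007864 - 0.005333 = 0.002531 mol in a total volume of 0.05062 L.
[OH^-] = 0.002531/0.05062 = 0.05000 M, so pOH = 1.30 and pH = 14.00 - 1.30 = 12.70.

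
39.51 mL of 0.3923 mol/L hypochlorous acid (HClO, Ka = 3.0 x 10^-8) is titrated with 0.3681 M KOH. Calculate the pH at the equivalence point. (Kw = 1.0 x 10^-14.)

10.40

n(HClO) = 0.3923 x 0.03951 = 0.01550 mol; V(KOH) at equivalence = 0.01550/0.3681 = 0.04211 L.
At equivalence all the acid is converted to ClO-; total volume = 0.03951 + 0.04211 = 0.08162 L, so [ClO-] = 0.01550/0.08162 = 0.1899 M.
Kb = Kw/Ka = 1.0e-14 / 3.0 x 10^-8 = 3.33e-7.
[OH^-] = sqrt(Kb x [ClO-]) = sqrt(3.33e-7 x 0.1899) = 0.000252 M.
pOH = 3.60, so pH = 14.00 - 3.60 = 10.40.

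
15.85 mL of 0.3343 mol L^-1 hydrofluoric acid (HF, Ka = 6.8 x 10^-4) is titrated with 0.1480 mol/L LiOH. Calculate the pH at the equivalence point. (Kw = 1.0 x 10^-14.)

8.09

n(HF) = 0.3343 x 0.01585 = 0.005299 mol; V(LiOH) at equivalence = 0.005299/0.1480 = 0.03580 L.
At equivalence all the acid is converted to F-; total volume = 0.01585 + 0.03580 = 0.05165 L, so [F-] = 0.005299/0.05165 = 0.1026 M.
Kb = Kw/Ka = 1.0e-14 / 6.8 x 10^-4 = 1.47e-11.
[OH^-] = sqrt(Kb x [F-]) = sqrt(1.47e-11 x 0.1026) = 1.23e-6 M.
pOH = 5.91, so pH = 14.00 - 5.91 = 8.09.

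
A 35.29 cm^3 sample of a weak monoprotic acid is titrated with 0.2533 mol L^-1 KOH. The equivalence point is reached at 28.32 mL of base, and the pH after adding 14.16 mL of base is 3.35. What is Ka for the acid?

4.5 x 10^-4

14.16 mL is half of the equivalence volume, so this is the half-equivalence point where [HA] = [A^-].
At half-equivalence pH = pKa, so pKa = 3.35.
Ka = 10^(-3.35) = 4.5 x 10^-4.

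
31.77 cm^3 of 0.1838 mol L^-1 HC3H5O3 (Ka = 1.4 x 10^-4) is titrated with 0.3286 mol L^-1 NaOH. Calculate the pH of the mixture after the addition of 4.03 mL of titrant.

3.32

Initial n(HC3H5O3) = 0.1838 x 0.03177 = 0.005839 mol.
n(NaOH) added = 0.3286 x 0.004030 = 0.001324 mol, converting that many moles of HC3H5O3 to C3H5O3-.
Remaining n(HC3H5O3) = 0.004515 mol; n(C3H5O3-) = 0.001324 mol.
By Henderson-Hasselbalch, pH = pKa + log([A^-]/[HA]) = 3.85 + log(0.001324/0.004515) = 3.85 + (-0.53) = 3.32.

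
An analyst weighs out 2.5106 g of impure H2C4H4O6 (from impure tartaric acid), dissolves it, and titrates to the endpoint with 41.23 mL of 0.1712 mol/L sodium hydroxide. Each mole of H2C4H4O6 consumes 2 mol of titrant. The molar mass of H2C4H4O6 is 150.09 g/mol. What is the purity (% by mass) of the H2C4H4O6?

21.1%

n(NaOH) = 0.1712 x 0.04123 = 0.007059 mol.
n(H2C4H4O6) = 0.007059 / 2 = 0.003529 mol.
mass of H2C4H4O6 = 0.003529 x 150.09 = 0.5297 g.
% purity = 0.5297 / 2.5106 x 100 = 21.1%.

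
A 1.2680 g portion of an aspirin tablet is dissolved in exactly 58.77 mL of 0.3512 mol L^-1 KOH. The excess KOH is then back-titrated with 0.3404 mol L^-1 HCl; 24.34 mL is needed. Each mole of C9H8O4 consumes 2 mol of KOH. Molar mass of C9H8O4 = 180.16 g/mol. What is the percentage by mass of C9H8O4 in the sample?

Total n(KOH) added = 0.3512 x 0.05877 = 0.02064 mol.
n(HCl) used = 0.3404 x 0.02434 = 0.008285 mol, which equals the excess n(KOH).
So n(KOH) consumed by the sample = 0.02064 - 0.008285 = 0.01235 mol.
n(C9H8O4) = 0.01235 / 2 = 0.006177 mol.
mass C9H8O4 = 0.006177 x 180.16 = 1.113 g, so %C9H8O4 = 1.113/1.2680 x 100 = 87.8%.

87.8%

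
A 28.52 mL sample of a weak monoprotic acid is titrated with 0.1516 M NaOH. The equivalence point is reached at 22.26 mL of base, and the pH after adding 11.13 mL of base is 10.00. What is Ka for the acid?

11.13 mL is half of the equivalence volume, so this is the half-equivalence point where [HA] = [A^-].
At half-equivalence pH = pKa, so pKa = 10.00.
Ka = 10^(-10.00) = 1.0 x 10^-10.

1.0 x 10^-10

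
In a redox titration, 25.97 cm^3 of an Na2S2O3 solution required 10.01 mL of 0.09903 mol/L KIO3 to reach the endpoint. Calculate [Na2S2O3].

n(KIO3) = 0.09903 x 0.01001 = 0.0009913 mol.
From the balanced equation, 1 mol KIO3 reacts with 6 mol Na2S2O3, so n(Na2S2O3) = 0.0009913 x 6/1 = 0.005948 mol.
[Na2S2O3] = 0.005948 / 0.02597 L = 0.229 M.

0.229 M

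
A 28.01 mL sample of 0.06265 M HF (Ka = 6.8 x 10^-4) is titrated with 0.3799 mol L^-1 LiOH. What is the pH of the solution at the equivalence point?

n(HF) = 0.06265 x 0.02801 = 0.001755 mol; V(LiOH) at equivalence = 0.001755/0.3799 = 0.004619 L.
At equivalence all the acid is converted to F-; total volume = 0.02801 + 0.004619 = 0.03263 L, so [F-] = 0.001755/0.03263 = 0.05378 M.
Kb = Kw/Ka = 1.0e-14 / 6.8 x 10^-4 = 1.47e-11.
[OH^-] = sqrt(Kb x [F-]) = sqrt(1.47e-11 x 0.05378) = 8.89e-7 M.
pOH = 6.05, so pH = 14.00 - 6.05 = 7.95.

7.95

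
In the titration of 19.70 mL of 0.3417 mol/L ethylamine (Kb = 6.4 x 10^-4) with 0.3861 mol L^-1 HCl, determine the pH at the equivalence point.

5.77

n(C2H5NH2) = 0.3417 x 0.01970 = 0.006731 mol; V(HCl) at equivalence = 0.006731/0.3861 = 0.01743 L.
At equivalence the base is fully converted to C2H5NH3+; total volume = 0.03713 L, so [C2H5NH3+] = 0.006731/0.03713 = 0.1813 M.
Ka(C2H5NH3+) = Kw/Kb = 1.0e-14 / 6.4 x 10^-4 = 1.56e-11.
[H^+] = sqrt(Ka x [C2H5NH3+]) = sqrt(1.56e-11 x 0.1813) = 1.68e-6 M.
pH = -log(1.68e-6) = 5.77.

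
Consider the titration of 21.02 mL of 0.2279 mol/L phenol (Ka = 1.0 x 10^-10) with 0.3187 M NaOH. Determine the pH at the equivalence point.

11.56

n(C6H5OH) = 0.2279 x 0.02102 = 0.004790 mol; V(NaOH) at equivalence = 0.004790/0.3187 = 0.01503 L.
At equivalence all the acid is converted to C6H5O-; total volume = 0.02102 + 0.01503 = 0.03605 L, so [C6H5O-] = 0.004790/0.03605 = 0.1329 M.
Kb = Kw/Ka = 1.0e-14 / 1.0 x 10^-10 = 0.000100.
[OH^-] = sqrt(Kb x [C6H5O-]) = sqrt(0.000100 x 0.1329) = 0.00365 M.
pOH = 2.44, so pH = 14.00 - 2.44 = 11.56.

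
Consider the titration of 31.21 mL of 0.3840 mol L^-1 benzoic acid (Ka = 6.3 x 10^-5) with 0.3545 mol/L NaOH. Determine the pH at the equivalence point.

8.73

n(C6H5COOH) = 0.3840 x 0.03121 = 0.01198 mol; V(NaOH) at equivalence = 0.01198/0.3545 = 0.03381 L.
At equivalence all the acid is converted to C6H5COO-; total volume = 0.03121 + 0.03381 = 0.06502 L, so [C6H5COO-] = 0.01198/0.06502 = 0.1843 M.
Kb = Kw/Ka = 1.0e-14 / 6.3 x 10^-5 = 1.59e-10.
[OH^-] = sqrt(Kb x [C6H5COO-]) = sqrt(1.59e-10 x 0.1843) = 5.41e-6 M.
pOH = 5.27, so pH = 14.00 - 5.27 = 8.73.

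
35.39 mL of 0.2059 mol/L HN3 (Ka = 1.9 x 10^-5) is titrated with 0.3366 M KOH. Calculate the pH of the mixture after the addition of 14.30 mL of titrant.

5.01

Initial n(HN3) = 0.2059 x 0.03539 = 0.007287 mol.
n(KOH) added = 0.3366 x 0.01430 = 0.004813 mol, converting that many moles of HN3 to N3-.
Remaining n(HN3) = 0.002473 mol; n(N3-) = 0.004813 mol.
By Henderson-Hasselbalch, pH = pKa + log([A^-]/[HA]) = 4.72 + log(0.004813/0.002473) = 4.72 + (+0.29) = 5.01.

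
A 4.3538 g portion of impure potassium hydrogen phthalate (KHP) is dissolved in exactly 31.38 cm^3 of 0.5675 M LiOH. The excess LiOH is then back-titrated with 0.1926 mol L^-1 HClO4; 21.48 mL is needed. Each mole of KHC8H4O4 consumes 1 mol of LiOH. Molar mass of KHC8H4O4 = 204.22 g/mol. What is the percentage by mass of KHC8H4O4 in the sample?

64.1%

Total n(LiOH) added = 0.5675 x 0.03138 = 0.01781 mol.
n(HClO4) used = 0.1926 x 0.02148 = 0.004137 mol, which equals the excess n(LiOH).
So n(LiOH) consumed by the sample = 0.01781 - 0.004137 = 0.01367 mol.
n(KHC8H4O4) = 0.01367 / 1 = 0.01367 mol.
mass KHC8H4O4 = 0.01367 x 204.22 = 2.792 g, so %KHC8H4O4 = 2.792/4.3538 x 100 = 64.1%.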